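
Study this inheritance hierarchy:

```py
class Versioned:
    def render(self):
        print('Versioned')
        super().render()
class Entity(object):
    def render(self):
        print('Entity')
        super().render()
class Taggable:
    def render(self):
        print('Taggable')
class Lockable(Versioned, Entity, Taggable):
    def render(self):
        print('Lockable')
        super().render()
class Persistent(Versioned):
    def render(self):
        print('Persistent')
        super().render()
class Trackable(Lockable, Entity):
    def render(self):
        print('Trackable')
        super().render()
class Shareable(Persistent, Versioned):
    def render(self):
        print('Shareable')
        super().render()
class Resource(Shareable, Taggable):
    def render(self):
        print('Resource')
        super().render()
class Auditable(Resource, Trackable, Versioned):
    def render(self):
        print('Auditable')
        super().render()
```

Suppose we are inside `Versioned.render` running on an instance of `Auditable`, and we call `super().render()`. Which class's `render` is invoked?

Entity

L[Auditable] = Auditable + merge(L[Resource], L[Trackable], L[Versioned], [Resource Trackable Versioned])
  take Resource:  [Resource Shareable Persistent Versioned Taggable object] + [Trackable Lockable Versioned Entity Taggable object] + [Versioned object] + [Resource Trackable Versioned]
  take Shareable:  [Shareable Persistent Versioned Taggable object] + [Trackable Lockable Versioned Entity Taggable object] + [Versioned object] + [Trackable Versioned]
  take Persistent:  [Persistent Versioned Taggable object] + [Trackable Lockable Versioned Entity Taggable object] + [Versioned object] + [Trackable Versioned]
  take Trackable:  [Versioned Taggable object] + [Trackable Lockable Versioned Entity Taggable object] + [Versioned object] + [Trackable Versioned]
  take Lockable:  [Versioned Taggable object] + [Lockable Versioned Entity Taggable object] + [Versioned object] + [Versioned]
  take Versioned:  [Versioned Taggable object] + [Versioned Entity Taggable object] + [Versioned object] + [Versioned]
  take Entity:  [Taggable object] + [Entity Taggable object] + [object]
  take Taggable:  [Taggable object] + [Taggable object] + [object]
  take object:  [object] + [object] + [object]
MRO: Auditable Resource Shareable Persistent Trackable Lockable Versioned Entity Taggable object
super() in Versioned.render on a Auditable instance goes to the class after Versioned in Auditable's MRO: Entity.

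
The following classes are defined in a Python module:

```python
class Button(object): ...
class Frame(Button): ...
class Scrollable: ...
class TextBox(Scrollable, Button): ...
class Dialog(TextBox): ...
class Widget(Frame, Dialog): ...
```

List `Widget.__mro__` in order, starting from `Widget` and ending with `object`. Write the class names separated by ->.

L[Widget] = Widget + merge(L[Frame], L[Dialog], [Frame Dialog])
  take Frame:  [Frame Button object] + [Dialog TextBox Scrollable Button object] + [Frame Dialog]
  take Dialog:  [Button object] + [Dialog TextBox Scrollable Button object] + [Dialog]
  take TextBox:  [Button object] + [TextBox Scrollable Button object]
  take Scrollable:  [Button object] + [Scrollable Button object]
  take Button:  [Button object] + [Button object]
  take object:  [object] + [object]

Widget -> Frame -> Dialog -> TextBox -> Scrollable -> Button -> object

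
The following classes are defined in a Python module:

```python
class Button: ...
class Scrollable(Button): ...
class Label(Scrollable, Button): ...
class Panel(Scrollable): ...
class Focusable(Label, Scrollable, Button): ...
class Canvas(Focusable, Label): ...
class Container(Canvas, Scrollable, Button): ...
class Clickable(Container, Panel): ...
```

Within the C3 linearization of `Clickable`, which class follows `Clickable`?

Container

L[Clickable] = Clickable + merge(L[Container], L[Panel], [Container Panel])
  take Container:  [Container Canvas Focusable Label Scrollable Button object] + [Panel Scrollable Button object] + [Container Panel]
  take Canvas:  [Canvas Focusable Label Scrollable Button object] + [Panel Scrollable Button object] + [Panel]
  take Focusable:  [Focusable Label Scrollable Button object] + [Panel Scrollable Button object] + [Panel]
  take Label:  [Label Scrollable Button object] + [Panel Scrollable Button object] + [Panel]
  take Panel:  [Scrollable Button object] + [Panel Scrollable Button object] + [Panel]
  take Scrollable:  [Scrollable Button object] + [Scrollable Button object]
  take Button:  [Button object] + [Button object]
  take object:  [object] + [object]
MRO: Clickable Container Canvas Focusable Label Panel Scrollable Button object
Clickable is at position 0; next is Container.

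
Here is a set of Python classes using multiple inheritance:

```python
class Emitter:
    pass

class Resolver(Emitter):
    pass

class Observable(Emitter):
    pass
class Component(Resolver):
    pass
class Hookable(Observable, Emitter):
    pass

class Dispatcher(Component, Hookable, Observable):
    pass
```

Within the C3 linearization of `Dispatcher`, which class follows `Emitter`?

L[Dispatcher] = Dispatcher + merge(L[Component], L[Hookable], L[Observable], [Component Hookable Observable])
  take Component:  [Component Resolver Emitter object] + [Hookable Observable Emitter object] + [Observable Emitter object] + [Component Hookable Observable]
  take Resolver:  [Resolver Emitter object] + [Hookable Observable Emitter object] + [Observable Emitter object] + [Hookable Observable]
  take Hookable:  [Emitter object] + [Hookable Observable Emitter object] + [Observable Emitter object] + [Hookable Observable]
  take Observable:  [Emitter object] + [Observable Emitter object] + [Observable Emitter object] + [Observable]
  take Emitter:  [Emitter object] + [Emitter object] + [Emitter object]
  take object:  [object] + [object] + [object]
MRO: Dispatcher Component Resolver Hookable Observable Emitter object
Emitter is at position 5; next is object.

object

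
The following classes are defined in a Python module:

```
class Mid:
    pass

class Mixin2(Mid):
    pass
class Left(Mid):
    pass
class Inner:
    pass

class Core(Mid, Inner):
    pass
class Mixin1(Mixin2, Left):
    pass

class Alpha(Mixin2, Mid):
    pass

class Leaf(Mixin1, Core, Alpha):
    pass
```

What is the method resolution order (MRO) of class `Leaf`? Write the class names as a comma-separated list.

Leaf, Mixin1, Core, Alpha, Mixin2, Left, Mid, Inner, object

L[Leaf] = Leaf + merge(L[Mixin1], L[Core], L[Alpha], [Mixin1 Core Alpha])
  take Mixin1:  [Mixin1 Mixin2 Left Mid object] + [Core Mid Inner object] + [Alpha Mixin2 Mid object] + [Mixin1 Core Alpha]
  take Core:  [Mixin2 Left Mid object] + [Core Mid Inner object] + [Alpha Mixin2 Mid object] + [Core Alpha]
  take Alpha:  [Mixin2 Left Mid object] + [Mid Inner object] + [Alpha Mixin2 Mid object] + [Alpha]
  take Mixin2:  [Mixin2 Left Mid object] + [Mid Inner object] + [Mixin2 Mid object]
  take Left:  [Left Mid object] + [Mid Inner object] + [Mid object]
  take Mid:  [Mid object] + [Mid Inner object] + [Mid object]
  take Inner:  [object] + [Inner object] + [object]
  take object:  [object] + [object] + [object]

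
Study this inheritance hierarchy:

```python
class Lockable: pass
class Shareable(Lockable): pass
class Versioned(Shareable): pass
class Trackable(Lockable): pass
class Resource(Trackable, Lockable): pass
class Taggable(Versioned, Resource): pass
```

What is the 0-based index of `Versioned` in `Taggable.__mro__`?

L[Taggable] = Taggable + merge(L[Versioned], L[Resource], [Versioned Resource])
  take Versioned:  [Versioned Shareable Lockable object] + [Resource Trackable Lockable object] + [Versioned Resource]
  take Shareable:  [Shareable Lockable object] + [Resource Trackable Lockable object] + [Resource]
  take Resource:  [Lockable object] + [Resource Trackable Lockable object] + [Resource]
  take Trackable:  [Lockable object] + [Trackable Lockable object]
  take Lockable:  [Lockable object] + [Lockable object]
  take object:  [object] + [object]
MRO: Taggable Versioned Shareable Resource Trackable Lockable object
Versioned sits at index 1.

1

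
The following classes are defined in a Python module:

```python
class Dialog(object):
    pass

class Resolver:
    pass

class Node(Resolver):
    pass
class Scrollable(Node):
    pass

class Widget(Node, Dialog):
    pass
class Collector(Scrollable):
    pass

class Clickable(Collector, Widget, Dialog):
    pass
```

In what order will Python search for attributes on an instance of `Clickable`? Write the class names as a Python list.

L[Clickable] = Clickable + merge(L[Collector], L[Widget], L[Dialog], [Collector Widget Dialog])
  take Collector:  [Collector Scrollable Node Resolver object] + [Widget Node Resolver Dialog object] + [Dialog object] + [Collector Widget Dialog]
  take Scrollable:  [Scrollable Node Resolver object] + [Widget Node Resolver Dialog object] + [Dialog object] + [Widget Dialog]
  take Widget:  [Node Resolver object] + [Widget Node Resolver Dialog object] + [Dialog object] + [Widget Dialog]
  take Node:  [Node Resolver object] + [Node Resolver Dialog object] + [Dialog object] + [Dialog]
  take Resolver:  [Resolver object] + [Resolver Dialog object] + [Dialog object] + [Dialog]
  take Dialog:  [object] + [Dialog object] + [Dialog object] + [Dialog]
  take object:  [object] + [object] + [object]

[Clickable, Collector, Scrollable, Widget, Node, Resolver, Dialog, object]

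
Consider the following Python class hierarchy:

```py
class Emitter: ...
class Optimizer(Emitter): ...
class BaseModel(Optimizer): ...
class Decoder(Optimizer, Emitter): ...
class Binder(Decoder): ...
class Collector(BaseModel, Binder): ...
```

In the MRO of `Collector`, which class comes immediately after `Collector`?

L[Collector] = Collector + merge(L[BaseModel], L[Binder], [BaseModel Binder])
  take BaseModel:  [BaseModel Optimizer Emitter object] + [Binder Decoder Optimizer Emitter object] + [BaseModel Binder]
  take Binder:  [Optimizer Emitter object] + [Binder Decoder Optimizer Emitter object] + [Binder]
  take Decoder:  [Optimizer Emitter object] + [Decoder Optimizer Emitter object]
  take Optimizer:  [Optimizer Emitter object] + [Optimizer Emitter object]
  take Emitter:  [Emitter object] + [Emitter object]
  take object:  [object] + [object]
MRO: Collector BaseModel Binder Decoder Optimizer Emitter object
Collector is at position 0; next is BaseModel.

BaseModel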